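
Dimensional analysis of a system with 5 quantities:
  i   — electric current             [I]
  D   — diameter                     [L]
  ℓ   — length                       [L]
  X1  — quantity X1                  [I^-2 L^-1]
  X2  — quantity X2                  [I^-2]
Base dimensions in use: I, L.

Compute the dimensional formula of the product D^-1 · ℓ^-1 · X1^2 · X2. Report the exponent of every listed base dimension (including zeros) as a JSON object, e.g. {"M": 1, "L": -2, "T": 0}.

Exponent matrix [I,L] × [i,D,ℓ,X1,X2]:
  I: [ 1  0  0 -2 -2]
  L: [ 0  1  1 -1  0]
  [I]: (-1)·0+(-1)·0+(2)·-2+(1)·-2 = -6
  [L]: (-1)·1+(-1)·1+(2)·-1+(1)·0 = -4
⇒ I^-6 L^-4

{"I": -6, "L": -4}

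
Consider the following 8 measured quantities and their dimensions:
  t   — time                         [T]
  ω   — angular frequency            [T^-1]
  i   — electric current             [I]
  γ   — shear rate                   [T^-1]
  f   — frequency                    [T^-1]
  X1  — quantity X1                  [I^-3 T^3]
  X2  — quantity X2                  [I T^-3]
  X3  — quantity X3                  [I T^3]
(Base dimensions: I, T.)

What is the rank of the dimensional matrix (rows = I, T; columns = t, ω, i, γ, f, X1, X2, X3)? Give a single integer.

2

Write exponents as rows I,T / cols t,ω,i,γ,f,X1,X2,X3:
  I: [ 0  0  1  0  0 -3  1  1]
  T: [ 1 -1  0 -1 -1  3 -3  3]
Echelon form has 2 nonzero rows (pivots: t,i)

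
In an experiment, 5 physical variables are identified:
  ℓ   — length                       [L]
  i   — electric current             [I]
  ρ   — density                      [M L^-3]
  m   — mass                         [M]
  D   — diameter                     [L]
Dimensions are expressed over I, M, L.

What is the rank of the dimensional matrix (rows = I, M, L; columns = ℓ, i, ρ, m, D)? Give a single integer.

3

Exponent matrix [I,M,L] × [ℓ,i,ρ,m,D]:
  I: [ 0  1  0  0  0]
  M: [ 0  0  1  1  0]
  L: [ 1  0 -3  0  1]
Row reduction gives pivot columns ℓ,i,ρ; rank = 3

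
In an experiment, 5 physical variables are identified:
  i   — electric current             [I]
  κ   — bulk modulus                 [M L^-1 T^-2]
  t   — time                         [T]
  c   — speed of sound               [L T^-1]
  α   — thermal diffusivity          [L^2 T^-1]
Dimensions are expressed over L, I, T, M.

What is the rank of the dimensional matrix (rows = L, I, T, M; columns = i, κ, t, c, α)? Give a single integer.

Exponent matrix [L,I,T,M] × [i,κ,t,c,α]:
  L: [ 0 -1  0  1  2]
  I: [ 1  0  0  0  0]
  T: [ 0 -2  1 -1 -1]
  M: [ 0  1  0  0  0]
RREF → pivots at {i,κ,t,c} ⇒ r = 4

4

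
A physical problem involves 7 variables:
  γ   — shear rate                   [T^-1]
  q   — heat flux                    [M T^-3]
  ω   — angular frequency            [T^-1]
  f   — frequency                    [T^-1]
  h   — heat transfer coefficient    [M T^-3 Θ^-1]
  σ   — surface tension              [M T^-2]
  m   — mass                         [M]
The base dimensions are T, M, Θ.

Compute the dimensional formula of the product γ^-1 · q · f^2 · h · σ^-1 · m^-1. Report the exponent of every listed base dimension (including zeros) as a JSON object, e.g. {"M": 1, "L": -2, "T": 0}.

Write exponents as rows T,M,Θ / cols γ,q,ω,f,h,σ,m:
  T: [-1 -3 -1 -1 -3 -2  0]
  M: [ 0  1  0  0  1  1  1]
  Θ: [ 0  0  0  0 -1  0  0]
  [T]: (-1)·-1+(1)·-3+(2)·-1+(1)·-3+(-1)·-2+(-1)·0 = -5
  [M]: (-1)·0+(1)·1+(2)·0+(1)·1+(-1)·1+(-1)·1 = 0
  [Θ]: (-1)·0+(1)·0+(2)·0+(1)·-1+(-1)·0+(-1)·0 = -1
⇒ T^-5 Θ^-1

{"T": -5, "M": 0, "Θ": -1}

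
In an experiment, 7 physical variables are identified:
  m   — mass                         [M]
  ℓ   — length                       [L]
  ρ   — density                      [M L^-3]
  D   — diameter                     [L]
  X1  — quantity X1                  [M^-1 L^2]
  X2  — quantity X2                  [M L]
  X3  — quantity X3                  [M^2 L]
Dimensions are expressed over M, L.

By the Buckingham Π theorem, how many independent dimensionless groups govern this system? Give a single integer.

Write exponents as rows M,L / cols m,ℓ,ρ,D,X1,X2,X3:
  M: [ 1  0  1  0 -1  1  2]
  L: [ 0  1 -3  1  2  1  1]
Echelon form has 2 nonzero rows (pivots: m,ℓ)
n=7, r=2 ⇒ 5 dimensionless groups

5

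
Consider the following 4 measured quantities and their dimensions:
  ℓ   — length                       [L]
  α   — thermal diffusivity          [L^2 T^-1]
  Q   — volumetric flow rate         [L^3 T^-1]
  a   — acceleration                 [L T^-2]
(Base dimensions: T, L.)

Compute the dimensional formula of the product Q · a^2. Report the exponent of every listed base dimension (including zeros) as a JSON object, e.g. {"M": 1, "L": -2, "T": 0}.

{"T": -5, "L": 5}

Write exponents as rows T,L / cols ℓ,α,Q,a:
  T: [ 0 -1 -1 -2]
  L: [ 1  2  3  1]
  [T]: (1)·-1+(2)·-2 = -5
  [L]: (1)·3+(2)·1 = 5
⇒ T^-5 L^5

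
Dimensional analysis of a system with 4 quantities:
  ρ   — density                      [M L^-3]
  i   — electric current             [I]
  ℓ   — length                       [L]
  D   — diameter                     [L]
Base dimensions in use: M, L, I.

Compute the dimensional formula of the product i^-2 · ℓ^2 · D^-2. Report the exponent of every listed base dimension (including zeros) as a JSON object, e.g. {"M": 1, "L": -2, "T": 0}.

{"M": 0, "L": 0, "I": -2}

Dimensional matrix (M×L×I by ρ×i×ℓ×D):
  M: [ 1  0  0  0]
  L: [-3  0  1  1]
  I: [ 0  1  0  0]
  [M]: (-2)·0+(2)·0+(-2)·0 = 0
  [L]: (-2)·0+(2)·1+(-2)·1 = 0
  [I]: (-2)·1+(2)·0+(-2)·0 = -2
⇒ I^-2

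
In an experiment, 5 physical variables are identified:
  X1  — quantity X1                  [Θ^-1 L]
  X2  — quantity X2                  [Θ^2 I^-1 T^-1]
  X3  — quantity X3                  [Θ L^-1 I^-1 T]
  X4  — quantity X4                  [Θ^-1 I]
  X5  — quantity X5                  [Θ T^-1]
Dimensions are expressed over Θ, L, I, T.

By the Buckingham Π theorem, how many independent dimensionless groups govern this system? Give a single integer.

Write exponents as rows Θ,L,I,T / cols X1,X2,X3,X4,X5:
  Θ: [-1  2  1 -1  1]
  L: [ 1  0 -1  0  0]
  I: [ 0 -1 -1  1  0]
  T: [ 0 -1  1  0 -1]
RREF → pivots at {X1,X2,X3} ⇒ r = 3
Π count = n − r = 5 − 3 = 2

2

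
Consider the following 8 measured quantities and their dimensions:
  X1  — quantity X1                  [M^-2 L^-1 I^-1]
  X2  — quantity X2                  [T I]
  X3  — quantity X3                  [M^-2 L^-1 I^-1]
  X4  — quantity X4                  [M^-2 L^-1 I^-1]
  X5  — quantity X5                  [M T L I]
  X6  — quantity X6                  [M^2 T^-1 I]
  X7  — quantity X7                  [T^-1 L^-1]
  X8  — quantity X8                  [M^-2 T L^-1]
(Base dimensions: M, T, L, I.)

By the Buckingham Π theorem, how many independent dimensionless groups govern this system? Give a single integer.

Exponent matrix [M,T,L,I] × [X1,X2,X3,X4,X5,X6,X7,X8]:
  M: [-2  0 -2 -2  1  2  0 -2]
  T: [ 0  1  0  0  1 -1 -1  1]
  L: [-1  0 -1 -1  1  0 -1 -1]
  I: [-1  1 -1 -1  1  1  0  0]
Row reduction gives pivot columns X1,X2,X5; rank = 3
Π count = n − r = 8 − 3 = 5

5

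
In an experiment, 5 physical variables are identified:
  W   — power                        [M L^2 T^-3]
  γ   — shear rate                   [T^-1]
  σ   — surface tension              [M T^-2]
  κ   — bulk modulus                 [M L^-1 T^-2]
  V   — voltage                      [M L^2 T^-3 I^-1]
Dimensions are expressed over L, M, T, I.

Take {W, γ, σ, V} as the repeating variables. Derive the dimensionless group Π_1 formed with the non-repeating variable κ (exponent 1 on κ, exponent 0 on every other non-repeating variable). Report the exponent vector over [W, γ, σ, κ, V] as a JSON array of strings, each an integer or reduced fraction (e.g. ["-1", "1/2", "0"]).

Write exponents as rows L,M,T,I / cols W,γ,σ,κ,V:
  L: [ 2  0  0 -1  2]
  M: [ 1  0  1  1  1]
  T: [-3 -1 -2 -2 -3]
  I: [ 0  0  0  0 -1]
Row reduction gives pivot columns W,γ,σ,V; rank = 4
Repeat: W,γ,σ,V; free: κ
RREF:
  r0: [   1    0    0 -1/2    0]
  r1: [   0    1    0  1/2    0]
  r2: [   0    0    1  3/2    0]
  r3: [   0    0    0    0    1]
Fix exponent of κ at 1; solve each RREF row for its pivot's exponent:
  r0: exp(W) + (-1/2)·1 = 0 ⇒ exp(W) = 1/2
  r1: exp(γ) + (1/2)·1 = 0 ⇒ exp(γ) = -1/2
  r2: exp(σ) + (3/2)·1 = 0 ⇒ exp(σ) = -3/2
  r3: exp(V) + (0)·1 = 0 ⇒ exp(V) = 0
Π_1 = W^(1/2) · γ^(-1/2) · σ^(-3/2) · κ

["1/2", "-1/2", "-3/2", "1", "0"]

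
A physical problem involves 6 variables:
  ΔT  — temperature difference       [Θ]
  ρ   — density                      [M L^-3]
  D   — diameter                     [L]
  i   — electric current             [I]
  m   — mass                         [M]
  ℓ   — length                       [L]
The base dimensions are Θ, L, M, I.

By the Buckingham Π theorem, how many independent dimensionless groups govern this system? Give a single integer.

Exponent matrix [Θ,L,M,I] × [ΔT,ρ,D,i,m,ℓ]:
  Θ: [ 1  0  0  0  0  0]
  L: [ 0 -3  1  0  0  1]
  M: [ 0  1  0  0  1  0]
  I: [ 0  0  0  1  0  0]
Row reduction gives pivot columns ΔT,ρ,D,i; rank = 4
Π count = n − r = 6 − 4 = 2

2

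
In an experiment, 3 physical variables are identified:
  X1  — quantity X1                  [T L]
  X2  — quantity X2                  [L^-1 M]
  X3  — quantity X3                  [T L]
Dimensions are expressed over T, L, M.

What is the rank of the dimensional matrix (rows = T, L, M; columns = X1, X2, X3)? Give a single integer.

2

Write exponents as rows T,L,M / cols X1,X2,X3:
  T: [ 1  0  1]
  L: [ 1 -1  1]
  M: [ 0  1  0]
RREF → pivots at {X1,X2} ⇒ r = 2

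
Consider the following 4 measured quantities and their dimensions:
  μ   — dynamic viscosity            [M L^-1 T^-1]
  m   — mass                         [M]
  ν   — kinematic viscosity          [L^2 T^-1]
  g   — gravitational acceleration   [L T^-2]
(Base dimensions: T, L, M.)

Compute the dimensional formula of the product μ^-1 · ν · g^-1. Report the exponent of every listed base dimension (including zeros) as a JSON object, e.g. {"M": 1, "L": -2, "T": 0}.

Exponent matrix [T,L,M] × [μ,m,ν,g]:
  T: [-1  0 -1 -2]
  L: [-1  0  2  1]
  M: [ 1  1  0  0]
  [T]: (-1)·-1+(1)·-1+(-1)·-2 = 2
  [L]: (-1)·-1+(1)·2+(-1)·1 = 2
  [M]: (-1)·1+(1)·0+(-1)·0 = -1
⇒ T^2 L^2 M^-1

{"T": 2, "L": 2, "M": -1}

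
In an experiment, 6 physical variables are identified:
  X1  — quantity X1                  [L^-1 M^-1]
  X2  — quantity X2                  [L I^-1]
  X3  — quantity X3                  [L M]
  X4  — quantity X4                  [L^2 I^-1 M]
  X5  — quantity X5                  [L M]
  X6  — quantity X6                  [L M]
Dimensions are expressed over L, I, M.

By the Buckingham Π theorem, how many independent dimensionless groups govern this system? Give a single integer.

Exponent matrix [L,I,M] × [X1,X2,X3,X4,X5,X6]:
  L: [-1  1  1  2  1  1]
  I: [ 0 -1  0 -1  0  0]
  M: [-1  0  1  1  1  1]
Row reduction gives pivot columns X1,X2; rank = 2
6 vars − rank 2 = 4 Π groups

4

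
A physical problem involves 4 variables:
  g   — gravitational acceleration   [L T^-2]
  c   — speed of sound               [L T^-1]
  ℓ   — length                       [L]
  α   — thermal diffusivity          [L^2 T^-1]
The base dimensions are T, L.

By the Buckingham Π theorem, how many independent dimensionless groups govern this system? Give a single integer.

2

Dimensional matrix (T×L by g×c×ℓ×α):
  T: [-2 -1  0 -1]
  L: [ 1  1  1  2]
RREF → pivots at {g,c} ⇒ r = 2
n=4, r=2 ⇒ 2 dimensionless groups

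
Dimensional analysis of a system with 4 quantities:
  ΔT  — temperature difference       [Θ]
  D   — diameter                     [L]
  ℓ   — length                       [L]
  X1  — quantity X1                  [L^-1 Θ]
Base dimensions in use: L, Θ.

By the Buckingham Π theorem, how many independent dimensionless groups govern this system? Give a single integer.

2

Exponent matrix [L,Θ] × [ΔT,D,ℓ,X1]:
  L: [ 0  1  1 -1]
  Θ: [ 1  0  0  1]
Echelon form has 2 nonzero rows (pivots: ΔT,D)
n=4, r=2 ⇒ 2 dimensionless groups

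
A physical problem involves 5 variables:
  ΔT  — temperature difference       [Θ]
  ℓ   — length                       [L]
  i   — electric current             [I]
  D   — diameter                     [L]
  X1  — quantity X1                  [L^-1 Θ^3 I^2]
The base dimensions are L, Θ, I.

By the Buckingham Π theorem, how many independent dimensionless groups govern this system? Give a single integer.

2

Exponent matrix [L,Θ,I] × [ΔT,ℓ,i,D,X1]:
  L: [ 0  1  0  1 -1]
  Θ: [ 1  0  0  0  3]
  I: [ 0  0  1  0  2]
Row reduction gives pivot columns ΔT,ℓ,i; rank = 3
Π count = n − r = 5 − 3 = 2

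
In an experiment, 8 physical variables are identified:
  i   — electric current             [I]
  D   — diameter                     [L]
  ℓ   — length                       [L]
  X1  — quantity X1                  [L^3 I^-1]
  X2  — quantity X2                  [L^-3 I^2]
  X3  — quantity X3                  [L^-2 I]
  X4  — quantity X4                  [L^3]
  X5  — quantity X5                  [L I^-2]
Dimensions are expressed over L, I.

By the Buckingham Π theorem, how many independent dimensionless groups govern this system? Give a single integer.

6

Exponent matrix [L,I] × [i,D,ℓ,X1,X2,X3,X4,X5]:
  L: [ 0  1  1  3 -3 -2  3  1]
  I: [ 1  0  0 -1  2  1  0 -2]
RREF → pivots at {i,D} ⇒ r = 2
Π count = n − r = 8 − 2 = 6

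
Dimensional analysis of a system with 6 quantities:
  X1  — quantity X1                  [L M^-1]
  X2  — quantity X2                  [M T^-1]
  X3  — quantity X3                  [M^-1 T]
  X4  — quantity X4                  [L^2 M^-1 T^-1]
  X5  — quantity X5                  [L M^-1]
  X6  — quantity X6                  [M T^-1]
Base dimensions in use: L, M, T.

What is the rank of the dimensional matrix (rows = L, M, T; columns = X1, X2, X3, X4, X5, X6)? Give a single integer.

Exponent matrix [L,M,T] × [X1,X2,X3,X4,X5,X6]:
  L: [ 1  0  0  2  1  0]
  M: [-1  1 -1 -1 -1  1]
  T: [ 0 -1  1 -1  0 -1]
Echelon form has 2 nonzero rows (pivots: X1,X2)

2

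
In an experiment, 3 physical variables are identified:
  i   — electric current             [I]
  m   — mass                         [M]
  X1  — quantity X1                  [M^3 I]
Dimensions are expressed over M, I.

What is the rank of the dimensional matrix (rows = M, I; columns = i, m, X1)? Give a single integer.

Dimensional matrix (M×I by i×m×X1):
  M: [ 0  1  3]
  I: [ 1  0  1]
Row reduction gives pivot columns i,m; rank = 2

2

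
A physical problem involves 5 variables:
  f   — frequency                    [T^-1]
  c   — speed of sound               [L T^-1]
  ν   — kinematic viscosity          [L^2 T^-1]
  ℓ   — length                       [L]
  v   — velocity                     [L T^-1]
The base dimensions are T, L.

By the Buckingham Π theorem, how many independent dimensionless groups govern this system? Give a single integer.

Dimensional matrix (T×L by f×c×ν×ℓ×v):
  T: [-1 -1 -1  0 -1]
  L: [ 0  1  2  1  1]
Row reduction gives pivot columns f,c; rank = 2
5 vars − rank 2 = 3 Π groups

3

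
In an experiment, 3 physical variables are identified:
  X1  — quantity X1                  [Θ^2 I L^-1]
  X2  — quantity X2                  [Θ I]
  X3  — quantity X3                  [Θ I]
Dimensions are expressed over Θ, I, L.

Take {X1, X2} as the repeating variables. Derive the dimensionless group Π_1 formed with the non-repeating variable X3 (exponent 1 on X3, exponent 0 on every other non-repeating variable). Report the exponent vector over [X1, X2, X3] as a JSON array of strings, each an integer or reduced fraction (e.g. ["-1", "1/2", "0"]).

["0", "-1", "1"]

Write exponents as rows Θ,I,L / cols X1,X2,X3:
  Θ: [ 2  1  1]
  I: [ 1  1  1]
  L: [-1  0  0]
Echelon form has 2 nonzero rows (pivots: X1,X2)
Repeat: X1,X2; free: X3
RREF:
  r0: [   1    0    0]
  r1: [   0    1    1]
  r2: [   0    0    0]
Fix exponent of X3 at 1; solve each RREF row for its pivot's exponent:
  r0: exp(X1) + (0)·1 = 0 ⇒ exp(X1) = 0
  r1: exp(X2) + (1)·1 = 0 ⇒ exp(X2) = -1
Π_1 = X2^-1 · X3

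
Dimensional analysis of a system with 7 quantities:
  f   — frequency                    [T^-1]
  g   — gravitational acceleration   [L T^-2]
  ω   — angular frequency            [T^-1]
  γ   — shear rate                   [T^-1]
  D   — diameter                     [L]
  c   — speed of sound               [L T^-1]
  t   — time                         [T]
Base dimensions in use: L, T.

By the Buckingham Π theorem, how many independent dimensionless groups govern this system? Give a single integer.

5

Dimensional matrix (L×T by f×g×ω×γ×D×c×t):
  L: [ 0  1  0  0  1  1  0]
  T: [-1 -2 -1 -1  0 -1  1]
Row reduction gives pivot columns f,g; rank = 2
Π count = n − r = 7 − 2 = 5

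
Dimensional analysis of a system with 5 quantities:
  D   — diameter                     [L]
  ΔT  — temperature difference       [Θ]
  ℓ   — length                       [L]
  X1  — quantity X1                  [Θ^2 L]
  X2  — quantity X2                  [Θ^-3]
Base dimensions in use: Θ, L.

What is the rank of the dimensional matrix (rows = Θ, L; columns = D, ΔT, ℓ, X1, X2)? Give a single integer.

Dimensional matrix (Θ×L by D×ΔT×ℓ×X1×X2):
  Θ: [ 0  1  0  2 -3]
  L: [ 1  0  1  1  0]
RREF → pivots at {D,ΔT} ⇒ r = 2

2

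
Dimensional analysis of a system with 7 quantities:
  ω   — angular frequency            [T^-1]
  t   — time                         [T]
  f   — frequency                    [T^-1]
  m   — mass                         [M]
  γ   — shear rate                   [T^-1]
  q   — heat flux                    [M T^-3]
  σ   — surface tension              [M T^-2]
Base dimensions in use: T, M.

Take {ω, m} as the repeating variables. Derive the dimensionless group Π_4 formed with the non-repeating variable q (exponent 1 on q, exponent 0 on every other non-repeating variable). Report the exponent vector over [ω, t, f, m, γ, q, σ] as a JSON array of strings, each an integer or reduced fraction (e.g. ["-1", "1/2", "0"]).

["-3", "0", "0", "-1", "0", "1", "0"]

Write exponents as rows T,M / cols ω,t,f,m,γ,q,σ:
  T: [-1  1 -1  0 -1 -3 -2]
  M: [ 0  0  0  1  0  1  1]
RREF → pivots at {ω,m} ⇒ r = 2
Repeat: ω,m; free: t,f,γ,q,σ
RREF:
  r0: [   1   -1    1    0    1    3    2]
  r1: [   0    0    0    1    0    1    1]
Fix exponent of q at 1, t at 0, f at 0, γ at 0, σ at 0; solve each RREF row for its pivot's exponent:
  r0: exp(ω) + (3)·1 = 0 ⇒ exp(ω) = -3
  r1: exp(m) + (1)·1 = 0 ⇒ exp(m) = -1
Π_4 = ω^-3 · m^-1 · q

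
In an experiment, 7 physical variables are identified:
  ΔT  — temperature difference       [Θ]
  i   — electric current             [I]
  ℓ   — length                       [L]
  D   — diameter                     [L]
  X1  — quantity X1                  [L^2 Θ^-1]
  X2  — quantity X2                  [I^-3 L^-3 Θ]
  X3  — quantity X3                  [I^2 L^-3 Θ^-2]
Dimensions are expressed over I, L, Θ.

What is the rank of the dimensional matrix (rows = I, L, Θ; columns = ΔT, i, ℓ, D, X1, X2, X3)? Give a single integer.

Dimensional matrix (I×L×Θ by ΔT×i×ℓ×D×X1×X2×X3):
  I: [ 0  1  0  0  0 -3  2]
  L: [ 0  0  1  1  2 -3 -3]
  Θ: [ 1  0  0  0 -1  1 -2]
Echelon form has 3 nonzero rows (pivots: ΔT,i,ℓ)

3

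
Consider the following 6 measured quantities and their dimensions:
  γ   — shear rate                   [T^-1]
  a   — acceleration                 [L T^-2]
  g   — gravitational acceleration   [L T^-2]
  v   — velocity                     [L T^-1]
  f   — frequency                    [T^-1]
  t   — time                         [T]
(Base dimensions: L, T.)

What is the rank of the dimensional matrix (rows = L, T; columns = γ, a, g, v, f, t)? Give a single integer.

2

Write exponents as rows L,T / cols γ,a,g,v,f,t:
  L: [ 0  1  1  1  0  0]
  T: [-1 -2 -2 -1 -1  1]
Echelon form has 2 nonzero rows (pivots: γ,a)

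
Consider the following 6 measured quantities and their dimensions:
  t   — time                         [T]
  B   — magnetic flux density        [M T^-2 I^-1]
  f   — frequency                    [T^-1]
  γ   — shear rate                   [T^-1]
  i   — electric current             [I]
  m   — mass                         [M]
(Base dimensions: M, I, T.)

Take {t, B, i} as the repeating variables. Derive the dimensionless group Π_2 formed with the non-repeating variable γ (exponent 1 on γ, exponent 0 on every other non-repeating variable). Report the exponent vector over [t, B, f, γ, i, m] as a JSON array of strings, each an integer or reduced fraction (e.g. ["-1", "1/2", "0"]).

["1", "0", "0", "1", "0", "0"]

Exponent matrix [M,I,T] × [t,B,f,γ,i,m]:
  M: [ 0  1  0  0  0  1]
  I: [ 0 -1  0  0  1  0]
  T: [ 1 -2 -1 -1  0  0]
RREF → pivots at {t,B,i} ⇒ r = 3
Repeat: t,B,i; free: f,γ,m
RREF:
  r0: [   1    0   -1   -1    0    2]
  r1: [   0    1    0    0    0    1]
  r2: [   0    0    0    0    1    1]
Fix exponent of γ at 1, f at 0, m at 0; solve each RREF row for its pivot's exponent:
  r0: exp(t) + (-1)·1 = 0 ⇒ exp(t) = 1
  r1: exp(B) + (0)·1 = 0 ⇒ exp(B) = 0
  r2: exp(i) + (0)·1 = 0 ⇒ exp(i) = 0
Π_2 = t · γ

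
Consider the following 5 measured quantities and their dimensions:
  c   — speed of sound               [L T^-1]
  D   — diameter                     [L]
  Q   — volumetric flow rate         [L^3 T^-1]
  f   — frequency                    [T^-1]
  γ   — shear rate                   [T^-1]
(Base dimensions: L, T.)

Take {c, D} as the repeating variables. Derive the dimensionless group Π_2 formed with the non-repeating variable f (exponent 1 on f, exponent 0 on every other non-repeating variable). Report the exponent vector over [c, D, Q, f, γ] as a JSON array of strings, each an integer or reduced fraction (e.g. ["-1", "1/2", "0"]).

Exponent matrix [L,T] × [c,D,Q,f,γ]:
  L: [ 1  1  3  0  0]
  T: [-1  0 -1 -1 -1]
RREF → pivots at {c,D} ⇒ r = 2
Pivot set = {c,D}, free = {Q,f,γ}
RREF:
  r0: [   1    0    1    1    1]
  r1: [   0    1    2   -1   -1]
Fix exponent of f at 1, Q at 0, γ at 0; solve each RREF row for its pivot's exponent:
  r0: exp(c) + (1)·1 = 0 ⇒ exp(c) = -1
  r1: exp(D) + (-1)·1 = 0 ⇒ exp(D) = 1
Π_2 = c^-1 · D · f

["-1", "1", "0", "1", "0"]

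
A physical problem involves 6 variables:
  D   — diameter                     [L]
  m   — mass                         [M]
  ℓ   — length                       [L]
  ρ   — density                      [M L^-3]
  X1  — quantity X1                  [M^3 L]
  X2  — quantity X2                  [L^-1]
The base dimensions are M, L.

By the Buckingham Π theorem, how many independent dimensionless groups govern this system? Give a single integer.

4

Write exponents as rows M,L / cols D,m,ℓ,ρ,X1,X2:
  M: [ 0  1  0  1  3  0]
  L: [ 1  0  1 -3  1 -1]
Row reduction gives pivot columns D,m; rank = 2
6 vars − rank 2 = 4 Π groups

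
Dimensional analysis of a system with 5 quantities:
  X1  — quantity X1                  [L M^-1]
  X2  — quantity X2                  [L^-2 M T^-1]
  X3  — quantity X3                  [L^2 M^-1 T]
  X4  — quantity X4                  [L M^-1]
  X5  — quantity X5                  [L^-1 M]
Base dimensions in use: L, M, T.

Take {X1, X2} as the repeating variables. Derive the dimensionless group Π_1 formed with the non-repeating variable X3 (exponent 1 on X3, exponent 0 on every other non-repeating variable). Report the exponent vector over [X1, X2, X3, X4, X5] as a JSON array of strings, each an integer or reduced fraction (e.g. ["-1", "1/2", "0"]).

Dimensional matrix (L×M×T by X1×X2×X3×X4×X5):
  L: [ 1 -2  2  1 -1]
  M: [-1  1 -1 -1  1]
  T: [ 0 -1  1  0  0]
Echelon form has 2 nonzero rows (pivots: X1,X2)
Repeat: X1,X2; free: X3,X4,X5
RREF:
  r0: [   1    0    0    1   -1]
  r1: [   0    1   -1    0    0]
  r2: [   0    0    0    0    0]
Fix exponent of X3 at 1, X4 at 0, X5 at 0; solve each RREF row for its pivot's exponent:
  r0: exp(X1) + (0)·1 = 0 ⇒ exp(X1) = 0
  r1: exp(X2) + (-1)·1 = 0 ⇒ exp(X2) = 1
Π_1 = X2 · X3

["0", "1", "1", "0", "0"]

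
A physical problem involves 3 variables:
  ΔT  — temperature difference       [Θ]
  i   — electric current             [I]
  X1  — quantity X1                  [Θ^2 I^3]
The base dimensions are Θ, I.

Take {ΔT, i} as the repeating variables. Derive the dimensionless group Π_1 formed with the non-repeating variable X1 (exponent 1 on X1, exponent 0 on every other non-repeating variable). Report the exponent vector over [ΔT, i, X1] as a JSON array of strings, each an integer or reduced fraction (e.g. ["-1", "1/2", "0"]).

Dimensional matrix (Θ×I by ΔT×i×X1):
  Θ: [ 1  0  2]
  I: [ 0  1  3]
Echelon form has 2 nonzero rows (pivots: ΔT,i)
Repeat: ΔT,i; free: X1
RREF:
  r0: [   1    0    2]
  r1: [   0    1    3]
Fix exponent of X1 at 1; solve each RREF row for its pivot's exponent:
  r0: exp(ΔT) + (2)·1 = 0 ⇒ exp(ΔT) = -2
  r1: exp(i) + (3)·1 = 0 ⇒ exp(i) = -3
Π_1 = ΔT^-2 · i^-3 · X1

["-2", "-3", "1"]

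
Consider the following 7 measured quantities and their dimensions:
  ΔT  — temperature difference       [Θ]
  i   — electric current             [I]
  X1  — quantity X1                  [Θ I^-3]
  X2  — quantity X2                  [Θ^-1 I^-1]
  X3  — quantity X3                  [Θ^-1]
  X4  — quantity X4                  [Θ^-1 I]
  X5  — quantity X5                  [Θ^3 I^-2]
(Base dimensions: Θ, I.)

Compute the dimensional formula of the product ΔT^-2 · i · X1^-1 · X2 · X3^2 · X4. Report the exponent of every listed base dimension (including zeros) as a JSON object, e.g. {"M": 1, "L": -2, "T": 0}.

{"Θ": -7, "I": 4}

Dimensional matrix (Θ×I by ΔT×i×X1×X2×X3×X4×X5):
  Θ: [ 1  0  1 -1 -1 -1  3]
  I: [ 0  1 -3 -1  0  1 -2]
  [Θ]: (-2)·1+(1)·0+(-1)·1+(1)·-1+(2)·-1+(1)·-1 = -7
  [I]: (-2)·0+(1)·1+(-1)·-3+(1)·-1+(2)·0+(1)·1 = 4
⇒ Θ^-7 I^4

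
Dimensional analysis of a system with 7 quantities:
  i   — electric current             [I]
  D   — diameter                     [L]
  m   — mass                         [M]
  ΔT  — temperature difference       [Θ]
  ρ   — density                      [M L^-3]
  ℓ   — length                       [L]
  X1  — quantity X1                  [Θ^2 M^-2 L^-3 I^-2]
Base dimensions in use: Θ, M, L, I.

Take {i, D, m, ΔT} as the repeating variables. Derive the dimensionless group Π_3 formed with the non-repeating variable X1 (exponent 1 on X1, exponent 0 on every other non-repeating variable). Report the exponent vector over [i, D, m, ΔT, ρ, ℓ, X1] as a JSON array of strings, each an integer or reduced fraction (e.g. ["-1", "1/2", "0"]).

["2", "3", "2", "-2", "0", "0", "1"]

Exponent matrix [Θ,M,L,I] × [i,D,m,ΔT,ρ,ℓ,X1]:
  Θ: [ 0  0  0  1  0  0  2]
  M: [ 0  0  1  0  1  0 -2]
  L: [ 0  1  0  0 -3  1 -3]
  I: [ 1  0  0  0  0  0 -2]
Echelon form has 4 nonzero rows (pivots: i,D,m,ΔT)
Repeat: i,D,m,ΔT; free: ρ,ℓ,X1
RREF:
  r0: [   1    0    0    0    0    0   -2]
  r1: [   0    1    0    0   -3    1   -3]
  r2: [   0    0    1    0    1    0   -2]
  r3: [   0    0    0    1    0    0    2]
Fix exponent of X1 at 1, ρ at 0, ℓ at 0; solve each RREF row for its pivot's exponent:
  r0: exp(i) + (-2)·1 = 0 ⇒ exp(i) = 2
  r1: exp(D) + (-3)·1 = 0 ⇒ exp(D) = 3
  r2: exp(m) + (-2)·1 = 0 ⇒ exp(m) = 2
  r3: exp(ΔT) + (2)·1 = 0 ⇒ exp(ΔT) = -2
Π_3 = i^2 · D^3 · m^2 · ΔT^-2 · X1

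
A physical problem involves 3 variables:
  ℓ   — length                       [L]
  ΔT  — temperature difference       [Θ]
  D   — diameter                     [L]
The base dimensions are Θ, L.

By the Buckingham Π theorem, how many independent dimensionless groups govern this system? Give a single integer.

1

Exponent matrix [Θ,L] × [ℓ,ΔT,D]:
  Θ: [ 0  1  0]
  L: [ 1  0  1]
Echelon form has 2 nonzero rows (pivots: ℓ,ΔT)
3 vars − rank 2 = 1 Π group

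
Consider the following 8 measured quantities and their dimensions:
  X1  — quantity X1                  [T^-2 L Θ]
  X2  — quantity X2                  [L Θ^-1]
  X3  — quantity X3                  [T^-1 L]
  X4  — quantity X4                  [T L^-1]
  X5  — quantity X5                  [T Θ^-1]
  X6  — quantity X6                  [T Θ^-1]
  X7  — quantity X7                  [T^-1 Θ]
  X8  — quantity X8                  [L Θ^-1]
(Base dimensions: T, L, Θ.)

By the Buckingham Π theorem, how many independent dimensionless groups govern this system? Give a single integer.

Exponent matrix [T,L,Θ] × [X1,X2,X3,X4,X5,X6,X7,X8]:
  T: [-2  0 -1  1  1  1 -1  0]
  L: [ 1  1  1 -1  0  0  0  1]
  Θ: [ 1 -1  0  0 -1 -1  1 -1]
Echelon form has 2 nonzero rows (pivots: X1,X2)
n=8, r=2 ⇒ 6 dimensionless groups

6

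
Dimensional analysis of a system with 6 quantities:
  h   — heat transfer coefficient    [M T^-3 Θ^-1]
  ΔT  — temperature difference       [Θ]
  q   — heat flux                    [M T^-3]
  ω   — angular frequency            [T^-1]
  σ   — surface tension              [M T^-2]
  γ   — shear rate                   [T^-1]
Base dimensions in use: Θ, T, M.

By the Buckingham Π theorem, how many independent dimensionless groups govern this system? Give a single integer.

Dimensional matrix (Θ×T×M by h×ΔT×q×ω×σ×γ):
  Θ: [-1  1  0  0  0  0]
  T: [-3  0 -3 -1 -2 -1]
  M: [ 1  0  1  0  1  0]
Echelon form has 3 nonzero rows (pivots: h,ΔT,ω)
6 vars − rank 3 = 3 Π groups

3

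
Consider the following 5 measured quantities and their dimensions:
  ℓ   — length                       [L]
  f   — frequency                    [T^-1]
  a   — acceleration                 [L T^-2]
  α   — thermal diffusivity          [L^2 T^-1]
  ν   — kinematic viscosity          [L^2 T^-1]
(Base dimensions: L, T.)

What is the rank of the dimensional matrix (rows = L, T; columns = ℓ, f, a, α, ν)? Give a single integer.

2

Dimensional matrix (L×T by ℓ×f×a×α×ν):
  L: [ 1  0  1  2  2]
  T: [ 0 -1 -2 -1 -1]
Echelon form has 2 nonzero rows (pivots: ℓ,f)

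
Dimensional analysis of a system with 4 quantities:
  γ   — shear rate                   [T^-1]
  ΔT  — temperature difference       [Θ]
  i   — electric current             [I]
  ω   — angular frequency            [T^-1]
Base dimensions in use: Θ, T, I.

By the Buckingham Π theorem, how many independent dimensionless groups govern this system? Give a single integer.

Exponent matrix [Θ,T,I] × [γ,ΔT,i,ω]:
  Θ: [ 0  1  0  0]
  T: [-1  0  0 -1]
  I: [ 0  0  1  0]
Echelon form has 3 nonzero rows (pivots: γ,ΔT,i)
4 vars − rank 3 = 1 Π group

1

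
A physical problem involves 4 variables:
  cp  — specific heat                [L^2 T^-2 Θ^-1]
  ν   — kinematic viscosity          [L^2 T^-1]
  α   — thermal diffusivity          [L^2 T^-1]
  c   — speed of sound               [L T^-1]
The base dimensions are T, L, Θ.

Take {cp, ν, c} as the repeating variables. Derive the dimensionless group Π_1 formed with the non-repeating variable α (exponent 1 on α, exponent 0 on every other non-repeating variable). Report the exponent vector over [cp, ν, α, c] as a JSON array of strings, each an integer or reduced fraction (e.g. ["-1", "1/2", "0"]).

["0", "-1", "1", "0"]

Exponent matrix [T,L,Θ] × [cp,ν,α,c]:
  T: [-2 -1 -1 -1]
  L: [ 2  2  2  1]
  Θ: [-1  0  0  0]
Row reduction gives pivot columns cp,ν,c; rank = 3
Repeat: cp,ν,c; free: α
RREF:
  r0: [   1    0    0    0]
  r1: [   0    1    1    0]
  r2: [   0    0    0    1]
Fix exponent of α at 1; solve each RREF row for its pivot's exponent:
  r0: exp(cp) + (0)·1 = 0 ⇒ exp(cp) = 0
  r1: exp(ν) + (1)·1 = 0 ⇒ exp(ν) = -1
  r2: exp(c) + (0)·1 = 0 ⇒ exp(c) = 0
Π_1 = ν^-1 · α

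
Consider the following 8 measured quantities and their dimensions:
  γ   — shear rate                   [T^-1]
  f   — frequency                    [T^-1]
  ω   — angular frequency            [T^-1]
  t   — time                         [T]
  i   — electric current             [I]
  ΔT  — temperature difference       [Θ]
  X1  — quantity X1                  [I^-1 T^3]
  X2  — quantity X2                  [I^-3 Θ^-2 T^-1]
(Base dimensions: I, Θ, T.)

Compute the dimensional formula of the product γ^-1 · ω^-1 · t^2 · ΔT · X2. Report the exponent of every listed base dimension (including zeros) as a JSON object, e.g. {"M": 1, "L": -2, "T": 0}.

{"I": -3, "Θ": -1, "T": 3}

Write exponents as rows I,Θ,T / cols γ,f,ω,t,i,ΔT,X1,X2:
  I: [ 0  0  0  0  1  0 -1 -3]
  Θ: [ 0  0  0  0  0  1  0 -2]
  T: [-1 -1 -1  1  0  0  3 -1]
  [I]: (-1)·0+(-1)·0+(2)·0+(1)·0+(1)·-3 = -3
  [Θ]: (-1)·0+(-1)·0+(2)·0+(1)·1+(1)·-2 = -1
  [T]: (-1)·-1+(-1)·-1+(2)·1+(1)·0+(1)·-1 = 3
⇒ I^-3 Θ^-1 T^3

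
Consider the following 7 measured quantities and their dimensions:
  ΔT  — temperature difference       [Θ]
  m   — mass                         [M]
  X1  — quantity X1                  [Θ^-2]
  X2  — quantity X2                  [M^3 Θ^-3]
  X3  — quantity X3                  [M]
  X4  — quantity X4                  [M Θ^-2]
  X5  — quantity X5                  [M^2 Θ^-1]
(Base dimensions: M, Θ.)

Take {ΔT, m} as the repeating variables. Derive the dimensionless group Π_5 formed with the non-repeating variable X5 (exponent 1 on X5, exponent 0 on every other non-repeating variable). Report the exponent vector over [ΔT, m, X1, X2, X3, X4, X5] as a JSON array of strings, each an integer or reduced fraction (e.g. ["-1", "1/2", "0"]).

Exponent matrix [M,Θ] × [ΔT,m,X1,X2,X3,X4,X5]:
  M: [ 0  1  0  3  1  1  2]
  Θ: [ 1  0 -2 -3  0 -2 -1]
Row reduction gives pivot columns ΔT,m; rank = 2
Repeat: ΔT,m; free: X1,X2,X3,X4,X5
RREF:
  r0: [   1    0   -2   -3    0   -2   -1]
  r1: [   0    1    0    3    1    1    2]
Fix exponent of X5 at 1, X1 at 0, X2 at 0, X3 at 0, X4 at 0; solve each RREF row for its pivot's exponent:
  r0: exp(ΔT) + (-1)·1 = 0 ⇒ exp(ΔT) = 1
  r1: exp(m) + (2)·1 = 0 ⇒ exp(m) = -2
Π_5 = ΔT · m^-2 · X5

["1", "-2", "0", "0", "0", "0", "1"]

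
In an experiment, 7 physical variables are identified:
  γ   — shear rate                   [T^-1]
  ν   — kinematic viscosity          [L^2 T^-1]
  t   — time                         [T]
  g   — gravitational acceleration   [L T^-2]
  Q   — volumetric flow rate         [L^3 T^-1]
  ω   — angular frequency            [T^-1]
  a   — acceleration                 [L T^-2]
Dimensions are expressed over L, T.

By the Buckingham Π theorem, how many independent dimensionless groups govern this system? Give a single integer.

Dimensional matrix (L×T by γ×ν×t×g×Q×ω×a):
  L: [ 0  2  0  1  3  0  1]
  T: [-1 -1  1 -2 -1 -1 -2]
Row reduction gives pivot columns γ,ν; rank = 2
n=7, r=2 ⇒ 5 dimensionless groups

5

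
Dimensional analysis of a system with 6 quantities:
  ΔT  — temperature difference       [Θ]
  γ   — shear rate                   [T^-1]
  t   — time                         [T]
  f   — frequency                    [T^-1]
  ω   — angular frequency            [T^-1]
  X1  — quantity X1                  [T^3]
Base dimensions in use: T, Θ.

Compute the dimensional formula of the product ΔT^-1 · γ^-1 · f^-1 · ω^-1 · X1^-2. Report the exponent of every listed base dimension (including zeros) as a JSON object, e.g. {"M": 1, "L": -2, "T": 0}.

{"T": -3, "Θ": -1}

Exponent matrix [T,Θ] × [ΔT,γ,t,f,ω,X1]:
  T: [ 0 -1  1 -1 -1  3]
  Θ: [ 1  0  0  0  0  0]
  [T]: (-1)·0+(-1)·-1+(-1)·-1+(-1)·-1+(-2)·3 = -3
  [Θ]: (-1)·1+(-1)·0+(-1)·0+(-1)·0+(-2)·0 = -1
⇒ T^-3 Θ^-1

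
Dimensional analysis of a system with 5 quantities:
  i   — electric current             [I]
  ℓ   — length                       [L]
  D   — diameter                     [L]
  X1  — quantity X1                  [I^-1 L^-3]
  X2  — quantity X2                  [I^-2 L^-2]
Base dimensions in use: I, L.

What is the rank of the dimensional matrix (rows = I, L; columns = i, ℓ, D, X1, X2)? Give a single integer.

Exponent matrix [I,L] × [i,ℓ,D,X1,X2]:
  I: [ 1  0  0 -1 -2]
  L: [ 0  1  1 -3 -2]
RREF → pivots at {i,ℓ} ⇒ r = 2

2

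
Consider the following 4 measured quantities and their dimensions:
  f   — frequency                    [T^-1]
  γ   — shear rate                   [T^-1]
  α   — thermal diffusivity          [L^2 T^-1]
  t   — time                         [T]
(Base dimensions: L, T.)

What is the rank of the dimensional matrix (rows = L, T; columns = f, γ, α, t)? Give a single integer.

Write exponents as rows L,T / cols f,γ,α,t:
  L: [ 0  0  2  0]
  T: [-1 -1 -1  1]
Echelon form has 2 nonzero rows (pivots: f,α)

2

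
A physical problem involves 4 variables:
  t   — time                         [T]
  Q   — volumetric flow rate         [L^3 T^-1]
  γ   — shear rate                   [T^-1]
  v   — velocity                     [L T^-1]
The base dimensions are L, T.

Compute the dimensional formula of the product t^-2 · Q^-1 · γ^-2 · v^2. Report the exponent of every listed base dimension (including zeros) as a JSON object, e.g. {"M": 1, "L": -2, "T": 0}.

{"L": -1, "T": -1}

Dimensional matrix (L×T by t×Q×γ×v):
  L: [ 0  3  0  1]
  T: [ 1 -1 -1 -1]
  [L]: (-2)·0+(-1)·3+(-2)·0+(2)·1 = -1
  [T]: (-2)·1+(-1)·-1+(-2)·-1+(2)·-1 = -1
⇒ L^-1 T^-1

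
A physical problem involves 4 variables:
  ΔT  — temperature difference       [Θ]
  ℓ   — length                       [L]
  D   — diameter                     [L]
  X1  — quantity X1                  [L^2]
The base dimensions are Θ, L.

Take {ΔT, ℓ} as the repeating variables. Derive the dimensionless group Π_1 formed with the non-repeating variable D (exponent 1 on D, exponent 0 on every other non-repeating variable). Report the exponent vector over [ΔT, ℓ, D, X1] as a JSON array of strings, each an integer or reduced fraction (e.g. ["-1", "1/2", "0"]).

["0", "-1", "1", "0"]

Dimensional matrix (Θ×L by ΔT×ℓ×D×X1):
  Θ: [ 1  0  0  0]
  L: [ 0  1  1  2]
Row reduction gives pivot columns ΔT,ℓ; rank = 2
Repeat: ΔT,ℓ; free: D,X1
RREF:
  r0: [   1    0    0    0]
  r1: [   0    1    1    2]
Fix exponent of D at 1, X1 at 0; solve each RREF row for its pivot's exponent:
  r0: exp(ΔT) + (0)·1 = 0 ⇒ exp(ΔT) = 0
  r1: exp(ℓ) + (1)·1 = 0 ⇒ exp(ℓ) = -1
Π_1 = ℓ^-1 · D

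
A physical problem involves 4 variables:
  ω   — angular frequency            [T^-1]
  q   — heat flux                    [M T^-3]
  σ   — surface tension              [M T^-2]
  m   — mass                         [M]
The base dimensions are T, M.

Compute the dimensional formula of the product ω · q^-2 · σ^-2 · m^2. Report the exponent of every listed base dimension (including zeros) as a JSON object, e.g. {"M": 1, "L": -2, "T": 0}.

Exponent matrix [T,M] × [ω,q,σ,m]:
  T: [-1 -3 -2  0]
  M: [ 0  1  1  1]
  [T]: (1)·-1+(-2)·-3+(-2)·-2+(2)·0 = 9
  [M]: (1)·0+(-2)·1+(-2)·1+(2)·1 = -2
⇒ T^9 M^-2

{"T": 9, "M": -2}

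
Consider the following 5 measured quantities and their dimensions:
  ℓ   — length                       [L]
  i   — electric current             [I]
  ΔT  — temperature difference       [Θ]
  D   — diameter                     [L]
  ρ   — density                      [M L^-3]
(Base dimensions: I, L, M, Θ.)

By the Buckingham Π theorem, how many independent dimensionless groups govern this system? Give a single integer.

1

Exponent matrix [I,L,M,Θ] × [ℓ,i,ΔT,D,ρ]:
  I: [ 0  1  0  0  0]
  L: [ 1  0  0  1 -3]
  M: [ 0  0  0  0  1]
  Θ: [ 0  0  1  0  0]
RREF → pivots at {ℓ,i,ΔT,ρ} ⇒ r = 4
Π count = n − r = 5 − 4 = 1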